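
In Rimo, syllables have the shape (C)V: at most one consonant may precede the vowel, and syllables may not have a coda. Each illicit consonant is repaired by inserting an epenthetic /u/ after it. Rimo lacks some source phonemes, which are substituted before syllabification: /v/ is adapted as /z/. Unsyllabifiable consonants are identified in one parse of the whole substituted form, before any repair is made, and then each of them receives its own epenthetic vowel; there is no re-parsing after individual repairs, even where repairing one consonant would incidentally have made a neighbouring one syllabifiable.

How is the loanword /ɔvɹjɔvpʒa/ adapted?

ɔzuɹujɔzupuʒa

Substitution: /v/ → /z/, giving /ɔzɹjɔzpʒa/.
Syllabifying with onset maximization leaves /z/, /ɹ/, /z/, /p/ stranded (no codas are permitted; onsets are limited to one consonant).
Each unlicensed consonant becomes the onset of a new syllable: /z/ → /zu/, /ɹ/ → /ɹu/, /z/ → /zu/, /p/ → /pu/.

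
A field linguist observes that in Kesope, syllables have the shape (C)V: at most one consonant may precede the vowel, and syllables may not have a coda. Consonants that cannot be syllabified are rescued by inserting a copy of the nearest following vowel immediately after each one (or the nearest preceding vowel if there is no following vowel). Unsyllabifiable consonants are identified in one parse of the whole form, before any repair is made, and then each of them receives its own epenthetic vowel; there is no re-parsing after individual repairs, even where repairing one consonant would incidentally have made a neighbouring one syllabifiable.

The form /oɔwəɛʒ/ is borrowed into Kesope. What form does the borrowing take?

oɔwəɛʒɛ

Syllabifying with onset maximization leaves /ʒ/ stranded (no codas are permitted; onsets are limited to one consonant).
Inserting the epenthetic vowel yields /ʒ/ → /ʒɛ/.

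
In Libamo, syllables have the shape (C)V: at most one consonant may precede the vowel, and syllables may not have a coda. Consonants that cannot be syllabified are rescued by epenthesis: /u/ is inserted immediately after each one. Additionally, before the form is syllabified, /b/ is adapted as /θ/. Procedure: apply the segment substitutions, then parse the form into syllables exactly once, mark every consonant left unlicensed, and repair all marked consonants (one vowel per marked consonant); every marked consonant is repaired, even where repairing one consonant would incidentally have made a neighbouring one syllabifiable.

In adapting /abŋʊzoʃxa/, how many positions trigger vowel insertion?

After substitution the input is /aθŋʊzoʃxa/.
The unsyllabifiable consonants are /θ/, /ʃ/; each receives one epenthetic vowel.

2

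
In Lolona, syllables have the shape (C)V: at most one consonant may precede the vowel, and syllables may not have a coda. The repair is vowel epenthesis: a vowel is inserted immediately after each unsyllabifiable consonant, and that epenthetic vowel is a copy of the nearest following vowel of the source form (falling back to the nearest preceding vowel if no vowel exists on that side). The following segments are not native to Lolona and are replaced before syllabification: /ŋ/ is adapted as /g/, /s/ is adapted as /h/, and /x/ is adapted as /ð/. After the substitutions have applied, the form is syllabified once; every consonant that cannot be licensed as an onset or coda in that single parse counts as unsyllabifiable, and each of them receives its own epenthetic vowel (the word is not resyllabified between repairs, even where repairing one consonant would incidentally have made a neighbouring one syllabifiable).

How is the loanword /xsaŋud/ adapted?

ðahagudu

Substitution: /x/ → /ð/, /s/ → /h/, /ŋ/ → /g/, giving /ðhagud/.
Syllabifying with onset maximization leaves /ð/, /d/ stranded (no codas are permitted; onsets are limited to one consonant).
Each unlicensed consonant becomes the onset of a new syllable: /ð/ → /ða/, /d/ → /du/.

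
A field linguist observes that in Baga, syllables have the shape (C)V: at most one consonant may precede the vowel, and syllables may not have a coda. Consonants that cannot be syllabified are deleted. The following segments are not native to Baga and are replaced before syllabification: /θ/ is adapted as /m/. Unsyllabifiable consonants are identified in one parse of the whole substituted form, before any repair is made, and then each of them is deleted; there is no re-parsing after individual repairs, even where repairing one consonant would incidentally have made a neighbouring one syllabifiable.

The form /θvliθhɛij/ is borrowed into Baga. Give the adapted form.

Substitution: /θ/ → /m/, giving /mvlimhɛij/.
Syllabifying with onset maximization leaves /m/, /v/, /m/, /j/ stranded (no codas are permitted; onsets are limited to one consonant).
Each unlicensed consonant is deleted: /m/, /v/, /m/, /j/.

lihɛi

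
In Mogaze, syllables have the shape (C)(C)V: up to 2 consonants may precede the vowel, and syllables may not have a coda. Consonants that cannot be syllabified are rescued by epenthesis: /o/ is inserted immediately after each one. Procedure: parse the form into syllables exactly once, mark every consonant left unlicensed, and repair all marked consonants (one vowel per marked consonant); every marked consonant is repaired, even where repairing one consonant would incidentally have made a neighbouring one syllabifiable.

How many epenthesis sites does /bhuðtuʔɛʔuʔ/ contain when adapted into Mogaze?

The unsyllabifiable consonants are /ʔ/; each receives one epenthetic vowel.

1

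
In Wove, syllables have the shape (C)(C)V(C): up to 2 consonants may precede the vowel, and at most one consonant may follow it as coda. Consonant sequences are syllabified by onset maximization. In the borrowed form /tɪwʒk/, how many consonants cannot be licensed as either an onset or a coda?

Syllabifying with onset maximization leaves /ʒ/, /k/ stranded (at most one coda consonant is licensed; onsets may contain at most 2 consonants).

2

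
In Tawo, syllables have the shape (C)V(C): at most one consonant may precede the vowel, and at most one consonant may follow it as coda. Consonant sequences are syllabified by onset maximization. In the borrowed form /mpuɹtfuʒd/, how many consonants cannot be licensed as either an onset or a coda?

The consonants /m/, /t/, /d/ cannot be parsed into a legal (C)V(C) syllable (at most one coda consonant is licensed; onsets are limited to one consonant).

3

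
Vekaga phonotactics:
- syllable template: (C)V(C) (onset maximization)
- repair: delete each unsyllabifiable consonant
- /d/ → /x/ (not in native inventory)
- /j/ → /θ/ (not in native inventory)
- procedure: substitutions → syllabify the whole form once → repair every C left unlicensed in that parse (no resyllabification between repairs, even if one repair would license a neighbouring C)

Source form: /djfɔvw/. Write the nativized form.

fɔv

Substitution: /d/ → /x/, /j/ → /θ/, giving /xθfɔvw/.
Syllabifying with onset maximization leaves /x/, /θ/, /w/ stranded (at most one coda consonant is licensed; onsets are limited to one consonant).
Deleting the stranded consonants removes /x/, /θ/, /w/.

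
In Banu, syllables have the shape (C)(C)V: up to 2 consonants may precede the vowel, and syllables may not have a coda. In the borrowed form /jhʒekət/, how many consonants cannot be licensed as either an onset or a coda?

The consonants /j/, /t/ cannot be parsed into a legal (C)(C)V syllable (no codas are permitted; onsets may contain at most 2 consonants).

2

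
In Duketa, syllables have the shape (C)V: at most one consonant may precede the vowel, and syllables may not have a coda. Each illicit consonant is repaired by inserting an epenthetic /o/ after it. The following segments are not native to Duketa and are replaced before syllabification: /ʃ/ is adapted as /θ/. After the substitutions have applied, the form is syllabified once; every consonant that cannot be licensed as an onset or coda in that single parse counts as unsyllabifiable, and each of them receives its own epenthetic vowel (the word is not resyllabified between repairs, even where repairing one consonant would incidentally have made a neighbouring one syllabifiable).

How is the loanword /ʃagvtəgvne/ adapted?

θagovotəgovone

Substitution: /ʃ/ → /θ/, giving /θagvtəgvne/.
Under (C)V, the unsyllabifiable consonants are /g/, /v/, /g/, /v/ (no codas are permitted; onsets are limited to one consonant).
Each unlicensed consonant becomes the onset of a new syllable: /g/ → /go/, /v/ → /vo/, /g/ → /go/, /v/ → /vo/.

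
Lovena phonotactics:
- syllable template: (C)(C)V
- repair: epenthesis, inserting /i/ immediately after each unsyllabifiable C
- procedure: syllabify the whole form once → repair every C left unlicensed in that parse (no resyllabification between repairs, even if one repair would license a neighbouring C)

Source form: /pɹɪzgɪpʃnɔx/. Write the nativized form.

pɹɪzgɪpiʃnɔxi

Under (C)(C)V, the unsyllabifiable consonants are /p/, /x/ (no codas are permitted; onsets may contain at most 2 consonants).
Each unlicensed consonant becomes the onset of a new syllable: /p/ → /pi/, /x/ → /xi/.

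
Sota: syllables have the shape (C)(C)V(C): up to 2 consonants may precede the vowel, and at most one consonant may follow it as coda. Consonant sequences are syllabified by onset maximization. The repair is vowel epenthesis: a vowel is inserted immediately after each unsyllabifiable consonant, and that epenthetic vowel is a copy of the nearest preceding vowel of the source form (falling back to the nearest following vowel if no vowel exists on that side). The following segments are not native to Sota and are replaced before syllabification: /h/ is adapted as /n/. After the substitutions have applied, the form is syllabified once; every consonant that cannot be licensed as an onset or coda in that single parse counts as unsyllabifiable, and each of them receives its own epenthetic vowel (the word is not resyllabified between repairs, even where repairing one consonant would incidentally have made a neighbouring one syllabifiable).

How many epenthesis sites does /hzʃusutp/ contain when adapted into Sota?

After substitution the input is /nzʃusutp/.
The unsyllabifiable consonants are /n/, /p/; each receives one epenthetic vowel.

2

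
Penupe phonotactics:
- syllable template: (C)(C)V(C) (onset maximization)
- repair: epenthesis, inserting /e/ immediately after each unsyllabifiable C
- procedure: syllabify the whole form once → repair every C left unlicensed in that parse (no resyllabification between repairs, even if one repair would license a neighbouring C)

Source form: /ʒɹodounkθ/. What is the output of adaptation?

ʒɹodounkeθe

Under (C)(C)V(C), the unsyllabifiable consonants are /k/, /θ/ (at most one coda consonant is licensed; onsets may contain at most 2 consonants).
Epenthesis after each stranded consonant: /k/ → /ke/, /θ/ → /θe/.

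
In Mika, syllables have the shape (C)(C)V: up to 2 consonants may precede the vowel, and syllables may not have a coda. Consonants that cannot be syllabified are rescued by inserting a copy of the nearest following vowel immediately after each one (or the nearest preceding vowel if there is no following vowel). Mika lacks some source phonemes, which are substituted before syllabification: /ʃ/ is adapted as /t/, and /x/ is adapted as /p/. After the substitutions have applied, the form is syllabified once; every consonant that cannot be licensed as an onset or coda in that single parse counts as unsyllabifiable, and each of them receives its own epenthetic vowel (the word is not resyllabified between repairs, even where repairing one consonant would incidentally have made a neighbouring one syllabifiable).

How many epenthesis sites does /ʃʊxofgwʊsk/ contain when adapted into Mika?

3

After substitution the input is /tʊpofgwʊsk/.
The unsyllabifiable consonants are /f/, /s/, /k/; each receives one epenthetic vowel.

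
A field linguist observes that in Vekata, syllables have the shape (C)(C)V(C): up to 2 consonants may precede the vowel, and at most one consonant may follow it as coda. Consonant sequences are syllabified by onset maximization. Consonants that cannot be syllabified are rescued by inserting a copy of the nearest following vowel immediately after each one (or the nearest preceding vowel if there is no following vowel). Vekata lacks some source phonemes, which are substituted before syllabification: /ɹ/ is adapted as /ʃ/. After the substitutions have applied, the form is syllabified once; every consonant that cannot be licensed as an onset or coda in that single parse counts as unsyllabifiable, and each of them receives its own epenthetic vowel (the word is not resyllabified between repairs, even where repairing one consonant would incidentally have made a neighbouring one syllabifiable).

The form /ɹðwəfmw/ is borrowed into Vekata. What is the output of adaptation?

ʃəðwəfməwə

Substitution: /ɹ/ → /ʃ/, giving /ʃðwəfmw/.
Syllabifying with onset maximization leaves /ʃ/, /m/, /w/ stranded (at most one coda consonant is licensed; onsets may contain at most 2 consonants).
Each unlicensed consonant becomes the onset of a new syllable: /ʃ/ → /ʃə/, /m/ → /mə/, /w/ → /wə/.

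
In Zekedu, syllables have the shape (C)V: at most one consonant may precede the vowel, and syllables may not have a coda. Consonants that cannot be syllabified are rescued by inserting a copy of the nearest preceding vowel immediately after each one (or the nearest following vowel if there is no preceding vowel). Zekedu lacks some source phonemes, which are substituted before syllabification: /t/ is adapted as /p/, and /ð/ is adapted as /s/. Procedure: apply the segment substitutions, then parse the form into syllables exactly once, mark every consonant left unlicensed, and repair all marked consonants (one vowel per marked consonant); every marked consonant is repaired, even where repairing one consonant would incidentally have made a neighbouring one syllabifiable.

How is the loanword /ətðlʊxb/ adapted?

Substitution: /t/ → /p/, /ð/ → /s/, giving /əpslʊxb/.
Under (C)V, the unsyllabifiable consonants are /p/, /s/, /x/, /b/ (no codas are permitted; onsets are limited to one consonant).
Epenthesis after each stranded consonant: /p/ → /pə/, /s/ → /sə/, /x/ → /xʊ/, /b/ → /bʊ/.

əpəsəlʊxʊbʊ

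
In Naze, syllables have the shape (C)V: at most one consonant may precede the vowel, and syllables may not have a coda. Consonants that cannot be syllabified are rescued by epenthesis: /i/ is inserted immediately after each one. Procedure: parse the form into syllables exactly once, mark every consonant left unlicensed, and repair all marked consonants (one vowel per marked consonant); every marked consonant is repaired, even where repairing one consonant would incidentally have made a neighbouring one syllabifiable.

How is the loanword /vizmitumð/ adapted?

vizimitumiði

The consonants /z/, /m/, /ð/ cannot be parsed into a legal (C)V syllable (no codas are permitted; onsets are limited to one consonant).
Epenthesis after each stranded consonant: /z/ → /zi/, /m/ → /mi/, /ð/ → /ði/.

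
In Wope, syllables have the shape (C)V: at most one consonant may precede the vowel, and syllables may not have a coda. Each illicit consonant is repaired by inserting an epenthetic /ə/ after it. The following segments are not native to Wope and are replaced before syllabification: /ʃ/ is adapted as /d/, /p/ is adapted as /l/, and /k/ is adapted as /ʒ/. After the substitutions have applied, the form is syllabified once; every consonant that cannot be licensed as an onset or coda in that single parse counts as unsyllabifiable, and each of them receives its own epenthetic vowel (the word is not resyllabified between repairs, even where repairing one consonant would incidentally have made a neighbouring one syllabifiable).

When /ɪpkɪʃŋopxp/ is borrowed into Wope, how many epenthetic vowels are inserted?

5

After substitution the input is /ɪlʒɪdŋolxl/.
The unsyllabifiable consonants are /l/, /d/, /l/, /x/, /l/; each receives one epenthetic vowel.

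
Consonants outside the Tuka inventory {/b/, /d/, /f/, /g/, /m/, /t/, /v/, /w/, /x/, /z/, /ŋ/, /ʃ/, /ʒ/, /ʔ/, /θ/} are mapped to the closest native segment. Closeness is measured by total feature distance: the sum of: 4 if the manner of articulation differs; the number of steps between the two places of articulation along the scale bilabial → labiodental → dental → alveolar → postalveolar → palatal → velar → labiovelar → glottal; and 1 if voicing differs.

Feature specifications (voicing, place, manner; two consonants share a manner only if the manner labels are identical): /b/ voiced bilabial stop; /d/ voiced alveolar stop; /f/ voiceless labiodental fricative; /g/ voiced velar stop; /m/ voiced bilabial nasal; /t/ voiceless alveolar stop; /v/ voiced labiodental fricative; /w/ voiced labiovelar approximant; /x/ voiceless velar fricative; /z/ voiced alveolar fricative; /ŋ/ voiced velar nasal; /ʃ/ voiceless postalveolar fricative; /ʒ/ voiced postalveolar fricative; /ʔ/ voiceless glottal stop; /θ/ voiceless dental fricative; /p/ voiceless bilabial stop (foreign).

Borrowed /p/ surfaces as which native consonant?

b

/b/ is closest: same manner (stop), place distance 0 (bilabial→bilabial), voicing differs (+1); total 1. Next closest is /t/ at distance 3.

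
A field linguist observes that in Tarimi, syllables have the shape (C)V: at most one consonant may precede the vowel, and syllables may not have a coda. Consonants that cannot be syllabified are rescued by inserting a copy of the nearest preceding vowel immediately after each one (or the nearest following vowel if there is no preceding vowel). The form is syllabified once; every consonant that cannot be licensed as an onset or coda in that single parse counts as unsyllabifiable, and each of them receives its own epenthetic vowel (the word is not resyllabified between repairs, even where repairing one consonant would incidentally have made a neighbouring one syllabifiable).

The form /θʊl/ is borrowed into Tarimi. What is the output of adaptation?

Syllabifying with onset maximization leaves /l/ stranded (no codas are permitted; onsets are limited to one consonant).
Each unlicensed consonant becomes the onset of a new syllable: /l/ → /lʊ/.

θʊlʊ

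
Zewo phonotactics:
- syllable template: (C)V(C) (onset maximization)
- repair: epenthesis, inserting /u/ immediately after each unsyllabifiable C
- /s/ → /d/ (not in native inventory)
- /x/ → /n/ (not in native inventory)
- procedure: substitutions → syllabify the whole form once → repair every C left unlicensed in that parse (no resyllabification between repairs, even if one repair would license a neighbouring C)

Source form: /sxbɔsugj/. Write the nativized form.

dunubɔdugju

Substitution: /s/ → /d/, /x/ → /n/, giving /dnbɔdugj/.
Under (C)V(C), the unsyllabifiable consonants are /d/, /n/, /j/ (at most one coda consonant is licensed; onsets are limited to one consonant).
Epenthesis after each stranded consonant: /d/ → /du/, /n/ → /nu/, /j/ → /ju/.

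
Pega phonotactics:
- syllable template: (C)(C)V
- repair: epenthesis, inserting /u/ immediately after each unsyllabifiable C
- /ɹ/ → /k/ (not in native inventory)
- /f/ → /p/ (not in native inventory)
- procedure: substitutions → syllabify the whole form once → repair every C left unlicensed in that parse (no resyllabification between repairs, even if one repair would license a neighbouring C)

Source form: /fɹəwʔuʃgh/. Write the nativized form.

Substitution: /f/ → /p/, /ɹ/ → /k/, giving /pkəwʔuʃgh/.
Under (C)(C)V, the unsyllabifiable consonants are /ʃ/, /g/, /h/ (no codas are permitted; onsets may contain at most 2 consonants).
Epenthesis after each stranded consonant: /ʃ/ → /ʃu/, /g/ → /gu/, /h/ → /hu/.

pkəwʔuʃuguhu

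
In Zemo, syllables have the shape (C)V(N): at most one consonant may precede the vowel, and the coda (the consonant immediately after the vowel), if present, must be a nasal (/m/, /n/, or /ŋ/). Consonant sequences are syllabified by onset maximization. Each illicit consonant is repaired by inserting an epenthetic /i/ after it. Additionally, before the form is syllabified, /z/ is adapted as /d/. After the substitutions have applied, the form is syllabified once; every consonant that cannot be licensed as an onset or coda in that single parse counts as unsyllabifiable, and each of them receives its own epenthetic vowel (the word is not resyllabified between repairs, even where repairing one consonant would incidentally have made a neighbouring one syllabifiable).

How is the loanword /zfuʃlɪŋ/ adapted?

Substitution: /z/ → /d/, giving /dfuʃlɪŋ/.
The consonants /d/, /ʃ/ cannot be parsed into a legal (C)V(N) syllable (only a nasal (/m/, /n/, or /ŋ/) is licensed in coda position; onsets are limited to one consonant).
Inserting the epenthetic vowel yields /d/ → /di/, /ʃ/ → /ʃi/.

difuʃilɪŋ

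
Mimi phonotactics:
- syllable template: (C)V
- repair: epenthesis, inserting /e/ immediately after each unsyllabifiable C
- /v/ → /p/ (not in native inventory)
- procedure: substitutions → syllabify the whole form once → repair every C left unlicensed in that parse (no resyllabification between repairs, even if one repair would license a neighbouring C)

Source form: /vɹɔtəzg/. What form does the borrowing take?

Substitution: /v/ → /p/, giving /pɹɔtəzg/.
Syllabifying with onset maximization leaves /p/, /z/, /g/ stranded (no codas are permitted; onsets are limited to one consonant).
Inserting the epenthetic vowel yields /p/ → /pe/, /z/ → /ze/, /g/ → /ge/.

peɹɔtəzege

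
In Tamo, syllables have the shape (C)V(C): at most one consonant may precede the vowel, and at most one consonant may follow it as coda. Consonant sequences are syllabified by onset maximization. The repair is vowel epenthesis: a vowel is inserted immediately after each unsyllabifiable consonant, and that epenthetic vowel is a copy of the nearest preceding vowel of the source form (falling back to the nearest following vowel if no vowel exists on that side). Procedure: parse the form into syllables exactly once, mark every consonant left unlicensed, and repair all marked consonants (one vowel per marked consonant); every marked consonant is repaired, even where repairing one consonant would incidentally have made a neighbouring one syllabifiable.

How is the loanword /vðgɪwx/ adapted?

vɪðɪgɪwxɪ

Syllabifying with onset maximization leaves /v/, /ð/, /x/ stranded (at most one coda consonant is licensed; onsets are limited to one consonant).
Each unlicensed consonant becomes the onset of a new syllable: /v/ → /vɪ/, /ð/ → /ðɪ/, /x/ → /xɪ/.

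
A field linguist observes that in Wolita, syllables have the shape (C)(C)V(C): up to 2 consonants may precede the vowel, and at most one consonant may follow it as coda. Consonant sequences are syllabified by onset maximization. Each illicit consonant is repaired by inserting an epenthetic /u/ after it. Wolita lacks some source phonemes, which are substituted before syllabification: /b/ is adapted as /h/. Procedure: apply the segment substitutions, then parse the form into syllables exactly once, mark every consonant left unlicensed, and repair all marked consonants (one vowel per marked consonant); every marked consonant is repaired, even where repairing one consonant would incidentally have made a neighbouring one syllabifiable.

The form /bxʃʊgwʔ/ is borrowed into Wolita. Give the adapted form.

huxʃʊgwuʔu

Substitution: /b/ → /h/, giving /hxʃʊgwʔ/.
The consonants /h/, /w/, /ʔ/ cannot be parsed into a legal (C)(C)V(C) syllable (at most one coda consonant is licensed; onsets may contain at most 2 consonants).
Epenthesis after each stranded consonant: /h/ → /hu/, /w/ → /wu/, /ʔ/ → /ʔu/.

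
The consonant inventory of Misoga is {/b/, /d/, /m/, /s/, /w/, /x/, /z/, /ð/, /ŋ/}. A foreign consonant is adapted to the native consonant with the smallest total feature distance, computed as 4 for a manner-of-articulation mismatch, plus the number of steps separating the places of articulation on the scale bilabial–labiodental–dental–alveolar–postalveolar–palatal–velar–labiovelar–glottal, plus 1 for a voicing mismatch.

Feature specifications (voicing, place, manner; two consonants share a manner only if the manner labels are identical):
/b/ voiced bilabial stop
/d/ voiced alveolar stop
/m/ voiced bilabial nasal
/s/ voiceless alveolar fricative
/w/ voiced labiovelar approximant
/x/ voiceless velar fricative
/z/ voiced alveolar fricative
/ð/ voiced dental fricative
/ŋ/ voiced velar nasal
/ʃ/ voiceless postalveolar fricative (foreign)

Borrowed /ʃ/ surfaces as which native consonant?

s

/s/ is closest: same manner (fricative), place distance 1 (postalveolar→alveolar), same voicing; total 1. Next closest is /x/ at distance 2.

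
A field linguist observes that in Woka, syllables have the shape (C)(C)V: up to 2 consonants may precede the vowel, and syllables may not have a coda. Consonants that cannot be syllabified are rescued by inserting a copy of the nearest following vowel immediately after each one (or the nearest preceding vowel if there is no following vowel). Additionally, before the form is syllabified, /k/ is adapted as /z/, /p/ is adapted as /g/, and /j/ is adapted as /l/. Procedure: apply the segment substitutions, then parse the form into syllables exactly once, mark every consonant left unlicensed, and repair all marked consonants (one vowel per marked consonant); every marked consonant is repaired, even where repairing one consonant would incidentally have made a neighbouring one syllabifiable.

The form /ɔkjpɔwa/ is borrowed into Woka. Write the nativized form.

ɔzɔlgɔwa

Substitution: /k/ → /z/, /j/ → /l/, /p/ → /g/, giving /ɔzlgɔwa/.
The consonants /z/ cannot be parsed into a legal (C)(C)V syllable (no codas are permitted; onsets may contain at most 2 consonants).
Each unlicensed consonant becomes the onset of a new syllable: /z/ → /zɔ/.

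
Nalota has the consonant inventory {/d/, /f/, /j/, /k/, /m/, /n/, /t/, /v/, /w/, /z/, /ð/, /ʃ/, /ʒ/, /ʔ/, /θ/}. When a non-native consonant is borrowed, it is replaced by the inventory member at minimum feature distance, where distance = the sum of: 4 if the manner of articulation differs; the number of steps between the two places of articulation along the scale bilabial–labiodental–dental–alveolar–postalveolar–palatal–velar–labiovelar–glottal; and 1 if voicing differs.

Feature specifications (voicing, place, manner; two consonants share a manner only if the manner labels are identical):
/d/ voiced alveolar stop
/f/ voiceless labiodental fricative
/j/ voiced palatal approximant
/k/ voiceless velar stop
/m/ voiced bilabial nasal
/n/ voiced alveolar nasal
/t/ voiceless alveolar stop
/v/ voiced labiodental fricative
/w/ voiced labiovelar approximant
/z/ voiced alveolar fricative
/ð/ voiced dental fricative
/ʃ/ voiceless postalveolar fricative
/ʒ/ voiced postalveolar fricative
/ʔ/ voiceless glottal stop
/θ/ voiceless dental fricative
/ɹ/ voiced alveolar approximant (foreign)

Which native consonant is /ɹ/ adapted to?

/j/ is closest: same manner (approximant), place distance 2 (alveolar→palatal), same voicing; total 2. Next closest is /d/ at distance 4.

j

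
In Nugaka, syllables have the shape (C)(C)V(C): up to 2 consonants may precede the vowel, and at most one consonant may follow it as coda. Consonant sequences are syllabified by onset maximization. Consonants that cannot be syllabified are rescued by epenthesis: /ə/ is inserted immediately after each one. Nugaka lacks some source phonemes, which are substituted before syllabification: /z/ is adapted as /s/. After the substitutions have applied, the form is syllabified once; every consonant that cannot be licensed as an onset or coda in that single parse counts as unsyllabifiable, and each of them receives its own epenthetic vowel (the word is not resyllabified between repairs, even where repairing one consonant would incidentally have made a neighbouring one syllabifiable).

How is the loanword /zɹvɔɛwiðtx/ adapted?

səɹvɔɛwiðtəxə

Substitution: /z/ → /s/, giving /sɹvɔɛwiðtx/.
Syllabifying with onset maximization leaves /s/, /t/, /x/ stranded (at most one coda consonant is licensed; onsets may contain at most 2 consonants).
Inserting the epenthetic vowel yields /s/ → /sə/, /t/ → /tə/, /x/ → /xə/.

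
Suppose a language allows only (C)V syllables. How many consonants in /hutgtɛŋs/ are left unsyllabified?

4

Under (C)V, the unsyllabifiable consonants are /t/, /g/, /ŋ/, /s/ (no codas are permitted; onsets are limited to one consonant).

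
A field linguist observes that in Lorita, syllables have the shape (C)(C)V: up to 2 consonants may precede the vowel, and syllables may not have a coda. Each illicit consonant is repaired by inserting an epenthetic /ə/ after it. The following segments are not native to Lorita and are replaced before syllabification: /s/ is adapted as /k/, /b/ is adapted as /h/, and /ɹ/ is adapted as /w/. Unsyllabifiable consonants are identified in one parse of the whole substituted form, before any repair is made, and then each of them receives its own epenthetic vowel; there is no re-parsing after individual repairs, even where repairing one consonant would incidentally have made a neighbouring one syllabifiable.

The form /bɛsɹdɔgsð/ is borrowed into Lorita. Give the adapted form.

Substitution: /b/ → /h/, /s/ → /k/, /ɹ/ → /w/, giving /hɛkwdɔgkð/.
Syllabifying with onset maximization leaves /k/, /g/, /k/, /ð/ stranded (no codas are permitted; onsets may contain at most 2 consonants).
Each unlicensed consonant becomes the onset of a new syllable: /k/ → /kə/, /g/ → /gə/, /k/ → /kə/, /ð/ → /ðə/.

hɛkəwdɔgəkəðə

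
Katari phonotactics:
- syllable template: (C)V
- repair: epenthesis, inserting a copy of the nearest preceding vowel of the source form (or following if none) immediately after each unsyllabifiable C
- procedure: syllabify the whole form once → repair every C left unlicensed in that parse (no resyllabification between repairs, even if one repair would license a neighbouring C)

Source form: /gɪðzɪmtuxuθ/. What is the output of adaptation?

gɪðɪzɪmɪtuxuθu

The consonants /ð/, /m/, /θ/ cannot be parsed into a legal (C)V syllable (no codas are permitted; onsets are limited to one consonant).
Each unlicensed consonant becomes the onset of a new syllable: /ð/ → /ðɪ/, /m/ → /mɪ/, /θ/ → /θu/.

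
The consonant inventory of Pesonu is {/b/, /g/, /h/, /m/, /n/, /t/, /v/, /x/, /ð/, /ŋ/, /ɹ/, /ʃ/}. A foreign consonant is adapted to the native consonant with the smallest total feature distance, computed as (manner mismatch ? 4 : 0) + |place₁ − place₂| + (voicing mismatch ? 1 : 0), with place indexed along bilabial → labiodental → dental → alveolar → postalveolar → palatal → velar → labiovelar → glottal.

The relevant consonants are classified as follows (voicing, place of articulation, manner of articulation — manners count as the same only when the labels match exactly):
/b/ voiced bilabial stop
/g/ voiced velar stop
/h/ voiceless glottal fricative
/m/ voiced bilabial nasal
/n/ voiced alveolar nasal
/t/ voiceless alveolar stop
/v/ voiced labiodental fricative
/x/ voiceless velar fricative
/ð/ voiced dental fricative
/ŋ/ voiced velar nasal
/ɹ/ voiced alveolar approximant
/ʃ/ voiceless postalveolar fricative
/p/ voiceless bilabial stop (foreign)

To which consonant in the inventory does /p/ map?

/b/ is closest: same manner (stop), place distance 0 (bilabial→bilabial), voicing differs (+1); total 1. Next closest is /t/ at distance 3.

b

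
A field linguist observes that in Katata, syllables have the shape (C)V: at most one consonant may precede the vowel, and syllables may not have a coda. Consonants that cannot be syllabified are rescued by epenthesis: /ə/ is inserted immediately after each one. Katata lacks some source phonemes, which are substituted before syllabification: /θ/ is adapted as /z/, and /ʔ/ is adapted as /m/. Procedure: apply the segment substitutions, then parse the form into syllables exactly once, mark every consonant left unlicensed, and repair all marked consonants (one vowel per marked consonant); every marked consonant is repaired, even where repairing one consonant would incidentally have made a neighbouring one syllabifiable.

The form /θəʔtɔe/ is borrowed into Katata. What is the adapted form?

zəmətɔe

Substitution: /θ/ → /z/, /ʔ/ → /m/, giving /zəmtɔe/.
Under (C)V, the unsyllabifiable consonants are /m/ (no codas are permitted; onsets are limited to one consonant).
Epenthesis after each stranded consonant: /m/ → /mə/.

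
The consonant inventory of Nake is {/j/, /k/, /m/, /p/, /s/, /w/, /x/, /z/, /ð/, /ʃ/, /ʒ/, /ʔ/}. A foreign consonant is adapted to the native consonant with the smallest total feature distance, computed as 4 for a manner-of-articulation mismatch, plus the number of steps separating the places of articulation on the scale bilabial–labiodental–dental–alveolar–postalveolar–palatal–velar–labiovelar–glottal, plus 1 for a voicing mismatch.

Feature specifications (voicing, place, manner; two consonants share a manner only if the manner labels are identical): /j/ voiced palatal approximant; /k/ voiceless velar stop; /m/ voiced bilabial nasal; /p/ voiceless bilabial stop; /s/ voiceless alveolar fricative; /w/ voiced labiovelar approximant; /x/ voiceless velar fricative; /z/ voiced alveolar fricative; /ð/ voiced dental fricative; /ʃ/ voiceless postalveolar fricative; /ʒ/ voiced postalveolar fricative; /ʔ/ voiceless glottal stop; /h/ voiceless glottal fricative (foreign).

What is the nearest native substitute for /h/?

x

/x/ is closest: same manner (fricative), place distance 2 (glottal→velar), same voicing; total 2. Next closest is /ʃ/ at distance 4.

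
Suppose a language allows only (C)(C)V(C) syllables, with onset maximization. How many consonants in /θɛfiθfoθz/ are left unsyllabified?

1

Syllabifying with onset maximization leaves /z/ stranded (at most one coda consonant is licensed; onsets may contain at most 2 consonants).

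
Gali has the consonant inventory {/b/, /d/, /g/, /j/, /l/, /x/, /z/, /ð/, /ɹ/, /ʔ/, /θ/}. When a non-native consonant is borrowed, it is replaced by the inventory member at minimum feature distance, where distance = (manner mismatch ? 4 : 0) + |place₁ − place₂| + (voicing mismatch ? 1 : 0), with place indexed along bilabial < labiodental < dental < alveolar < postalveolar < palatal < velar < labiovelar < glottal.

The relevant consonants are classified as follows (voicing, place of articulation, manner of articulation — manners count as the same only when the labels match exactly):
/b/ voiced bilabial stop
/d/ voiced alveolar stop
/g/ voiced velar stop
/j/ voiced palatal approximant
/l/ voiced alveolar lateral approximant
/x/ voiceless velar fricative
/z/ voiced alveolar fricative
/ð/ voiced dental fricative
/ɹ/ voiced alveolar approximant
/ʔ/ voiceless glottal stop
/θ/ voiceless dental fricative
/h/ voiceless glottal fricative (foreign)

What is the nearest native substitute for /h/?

x

/x/ is closest: same manner (fricative), place distance 2 (glottal→velar), same voicing; total 2. Next closest is /ʔ/ at distance 4.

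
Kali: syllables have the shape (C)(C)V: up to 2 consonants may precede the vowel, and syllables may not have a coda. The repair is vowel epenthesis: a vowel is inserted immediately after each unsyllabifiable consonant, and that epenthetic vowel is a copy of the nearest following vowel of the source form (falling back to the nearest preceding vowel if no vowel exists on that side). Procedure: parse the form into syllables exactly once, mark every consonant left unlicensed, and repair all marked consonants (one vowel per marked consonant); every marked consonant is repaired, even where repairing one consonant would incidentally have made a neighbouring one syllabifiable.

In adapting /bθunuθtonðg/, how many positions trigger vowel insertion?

3

The unsyllabifiable consonants are /n/, /ð/, /g/; each receives one epenthetic vowel.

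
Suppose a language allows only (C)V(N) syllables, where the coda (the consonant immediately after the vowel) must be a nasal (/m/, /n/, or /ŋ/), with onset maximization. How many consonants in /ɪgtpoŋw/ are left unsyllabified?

3

The consonants /g/, /t/, /w/ cannot be parsed into a legal (C)V(N) syllable (only a nasal (/m/, /n/, or /ŋ/) is licensed in coda position; onsets are limited to one consonant).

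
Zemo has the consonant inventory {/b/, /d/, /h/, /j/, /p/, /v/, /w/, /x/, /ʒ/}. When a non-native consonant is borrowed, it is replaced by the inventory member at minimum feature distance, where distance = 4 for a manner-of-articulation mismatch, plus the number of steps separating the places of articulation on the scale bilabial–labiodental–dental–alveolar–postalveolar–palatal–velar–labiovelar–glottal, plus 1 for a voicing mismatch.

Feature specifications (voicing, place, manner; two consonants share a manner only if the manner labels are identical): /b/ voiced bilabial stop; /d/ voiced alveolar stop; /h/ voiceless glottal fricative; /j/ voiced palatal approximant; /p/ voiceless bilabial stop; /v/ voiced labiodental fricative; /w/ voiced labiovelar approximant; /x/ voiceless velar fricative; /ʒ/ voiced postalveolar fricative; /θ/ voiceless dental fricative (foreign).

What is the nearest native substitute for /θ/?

/v/ is closest: same manner (fricative), place distance 1 (dental→labiodental), voicing differs (+1); total 2. Next closest is /ʒ/ at distance 3.

v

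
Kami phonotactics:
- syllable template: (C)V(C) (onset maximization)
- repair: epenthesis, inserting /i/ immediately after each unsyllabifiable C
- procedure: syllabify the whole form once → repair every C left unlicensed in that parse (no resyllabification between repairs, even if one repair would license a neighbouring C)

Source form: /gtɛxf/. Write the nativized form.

Under (C)V(C), the unsyllabifiable consonants are /g/, /f/ (at most one coda consonant is licensed; onsets are limited to one consonant).
Each unlicensed consonant becomes the onset of a new syllable: /g/ → /gi/, /f/ → /fi/.

gitɛxfi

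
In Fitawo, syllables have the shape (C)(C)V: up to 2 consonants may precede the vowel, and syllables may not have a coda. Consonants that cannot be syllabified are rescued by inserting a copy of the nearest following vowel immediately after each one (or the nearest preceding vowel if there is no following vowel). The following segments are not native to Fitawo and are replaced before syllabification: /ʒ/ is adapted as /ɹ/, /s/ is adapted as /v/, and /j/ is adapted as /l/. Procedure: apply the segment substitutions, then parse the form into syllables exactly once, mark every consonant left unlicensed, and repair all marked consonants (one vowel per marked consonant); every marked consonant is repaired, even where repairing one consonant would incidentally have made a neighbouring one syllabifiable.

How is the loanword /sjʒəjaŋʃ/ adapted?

Substitution: /s/ → /v/, /j/ → /l/, /ʒ/ → /ɹ/, giving /vlɹəlaŋʃ/.
Syllabifying with onset maximization leaves /v/, /ŋ/, /ʃ/ stranded (no codas are permitted; onsets may contain at most 2 consonants).
Inserting the epenthetic vowel yields /v/ → /və/, /ŋ/ → /ŋa/, /ʃ/ → /ʃa/.

vəlɹəlaŋaʃa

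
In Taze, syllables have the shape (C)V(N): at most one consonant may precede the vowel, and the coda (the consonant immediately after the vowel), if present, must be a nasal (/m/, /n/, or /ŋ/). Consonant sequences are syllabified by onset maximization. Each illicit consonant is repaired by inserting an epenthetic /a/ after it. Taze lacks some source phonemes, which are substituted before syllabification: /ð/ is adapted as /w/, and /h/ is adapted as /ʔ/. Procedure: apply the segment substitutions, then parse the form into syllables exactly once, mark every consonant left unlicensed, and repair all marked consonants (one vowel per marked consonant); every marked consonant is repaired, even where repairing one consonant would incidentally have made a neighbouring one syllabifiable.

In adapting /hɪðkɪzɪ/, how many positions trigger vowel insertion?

1

After substitution the input is /ʔɪwkɪzɪ/.
The unsyllabifiable consonants are /w/; each receives one epenthetic vowel.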